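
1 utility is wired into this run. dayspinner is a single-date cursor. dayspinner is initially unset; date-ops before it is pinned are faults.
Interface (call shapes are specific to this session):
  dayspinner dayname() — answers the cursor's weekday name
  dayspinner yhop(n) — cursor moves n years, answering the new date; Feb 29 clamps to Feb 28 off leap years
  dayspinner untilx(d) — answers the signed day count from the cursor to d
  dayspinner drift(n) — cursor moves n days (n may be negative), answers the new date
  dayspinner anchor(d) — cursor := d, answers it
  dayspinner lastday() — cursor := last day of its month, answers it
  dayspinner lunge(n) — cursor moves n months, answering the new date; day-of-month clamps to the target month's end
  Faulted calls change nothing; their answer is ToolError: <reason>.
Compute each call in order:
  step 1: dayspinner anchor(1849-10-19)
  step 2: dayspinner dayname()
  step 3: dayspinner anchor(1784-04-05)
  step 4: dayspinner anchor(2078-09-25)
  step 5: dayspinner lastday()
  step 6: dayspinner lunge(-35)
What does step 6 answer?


Answer: 2075-10-30

Derivation:
>> dayspinner anchor(d=1849-10-19)
<< 1849-10-19
>> dayspinner dayname()
<< Friday
>> dayspinner anchor(d=1784-04-05)
<< 1784-04-05
>> dayspinner anchor(d=2078-09-25)
<< 2078-09-25
>> dayspinner lastday()
<< 2078-09-30
>> dayspinner lunge(n=-35)
<< 2075-10-30


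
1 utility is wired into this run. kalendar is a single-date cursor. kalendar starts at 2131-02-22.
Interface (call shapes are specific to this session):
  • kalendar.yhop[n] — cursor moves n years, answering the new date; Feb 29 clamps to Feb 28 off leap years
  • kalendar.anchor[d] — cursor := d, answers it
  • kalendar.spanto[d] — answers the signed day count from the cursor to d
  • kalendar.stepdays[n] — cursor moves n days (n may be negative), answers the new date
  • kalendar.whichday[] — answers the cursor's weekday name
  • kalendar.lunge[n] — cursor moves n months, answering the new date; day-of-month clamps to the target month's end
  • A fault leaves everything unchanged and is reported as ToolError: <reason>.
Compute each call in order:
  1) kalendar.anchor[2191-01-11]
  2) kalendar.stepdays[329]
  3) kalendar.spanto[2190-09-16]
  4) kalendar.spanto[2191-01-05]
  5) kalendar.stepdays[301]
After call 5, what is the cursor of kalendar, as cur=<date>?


% 1. anchor(d: 2191-01-11) == 2191-01-11
% 2. stepdays(n: 329) == 2191-12-06
% 3. spanto(d: 2190-09-16) == -446
% 4. spanto(d: 2191-01-05) == -335
% 5. stepdays(n: 301) == 2192-10-02

Answer: cur=2192-10-02


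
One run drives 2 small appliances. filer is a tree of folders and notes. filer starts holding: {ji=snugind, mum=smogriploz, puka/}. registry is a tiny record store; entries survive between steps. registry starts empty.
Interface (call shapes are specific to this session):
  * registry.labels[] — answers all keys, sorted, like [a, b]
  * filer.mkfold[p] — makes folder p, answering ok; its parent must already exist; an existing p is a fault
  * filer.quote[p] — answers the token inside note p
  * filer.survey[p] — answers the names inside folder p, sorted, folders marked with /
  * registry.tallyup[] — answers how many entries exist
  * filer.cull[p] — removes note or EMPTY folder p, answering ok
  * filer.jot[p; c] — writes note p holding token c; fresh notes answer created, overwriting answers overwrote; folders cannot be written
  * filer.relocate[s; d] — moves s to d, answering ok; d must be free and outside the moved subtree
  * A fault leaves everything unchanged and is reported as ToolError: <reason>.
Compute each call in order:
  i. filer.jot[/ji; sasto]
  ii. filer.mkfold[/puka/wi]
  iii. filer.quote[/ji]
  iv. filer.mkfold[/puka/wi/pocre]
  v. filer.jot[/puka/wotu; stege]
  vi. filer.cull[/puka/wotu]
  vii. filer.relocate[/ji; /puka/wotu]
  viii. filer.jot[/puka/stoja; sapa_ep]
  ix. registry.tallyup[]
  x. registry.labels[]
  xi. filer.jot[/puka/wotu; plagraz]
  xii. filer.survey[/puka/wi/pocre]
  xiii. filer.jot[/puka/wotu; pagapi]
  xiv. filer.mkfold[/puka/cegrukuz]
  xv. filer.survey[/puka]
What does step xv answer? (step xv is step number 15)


Step: filer.jot[p='/ji'; c='sasto']
Result: overwrote
Step: filer.mkfold[p='/puka/wi']
Result: ok
Step: filer.quote[p='/ji']
Result: sasto
Step: filer.mkfold[p='/puka/wi/pocre']
Result: ok
Step: filer.jot[p='/puka/wotu'; c='stege']
Result: created
Step: filer.cull[p='/puka/wotu']
Result: ok
Step: filer.relocate[s='/ji'; d='/puka/wotu']
Result: ok
Step: filer.jot[p='/puka/stoja'; c='sapa_ep']
Result: created
Step: registry.tallyup[]
Result: 0
Step: registry.labels[]
Result: []
Step: filer.jot[p='/puka/wotu'; c='plagraz']
Result: overwrote
Step: filer.survey[p='/puka/wi/pocre']
Result: []
Step: filer.jot[p='/puka/wotu'; c='pagapi']
Result: overwrote
Step: filer.mkfold[p='/puka/cegrukuz']
Result: ok
Step: filer.survey[p='/puka']
Result: [cegrukuz/, stoja, wi/, wotu]

Answer: [cegrukuz/, stoja, wi/, wotu]


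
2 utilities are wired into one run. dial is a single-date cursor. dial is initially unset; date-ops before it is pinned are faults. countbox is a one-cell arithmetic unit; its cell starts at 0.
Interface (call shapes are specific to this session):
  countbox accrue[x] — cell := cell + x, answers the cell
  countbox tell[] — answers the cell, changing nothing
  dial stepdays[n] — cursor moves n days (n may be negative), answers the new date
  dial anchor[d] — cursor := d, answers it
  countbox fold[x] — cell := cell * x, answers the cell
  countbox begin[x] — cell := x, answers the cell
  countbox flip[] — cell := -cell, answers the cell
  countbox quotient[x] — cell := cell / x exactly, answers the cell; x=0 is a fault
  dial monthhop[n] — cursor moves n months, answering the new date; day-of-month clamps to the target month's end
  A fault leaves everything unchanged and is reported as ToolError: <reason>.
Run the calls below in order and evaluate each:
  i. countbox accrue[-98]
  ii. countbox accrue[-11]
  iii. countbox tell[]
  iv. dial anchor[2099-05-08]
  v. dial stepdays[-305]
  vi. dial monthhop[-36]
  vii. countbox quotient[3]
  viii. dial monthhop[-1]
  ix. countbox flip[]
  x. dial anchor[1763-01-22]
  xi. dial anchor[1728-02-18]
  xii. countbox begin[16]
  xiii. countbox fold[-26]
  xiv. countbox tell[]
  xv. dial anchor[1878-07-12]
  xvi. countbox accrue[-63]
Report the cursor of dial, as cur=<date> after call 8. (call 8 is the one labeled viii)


;; 1. countbox accrue(x: -98) : -98
;; 2. countbox accrue(x: -11) : -109
;; 3. countbox tell() : -109
;; 4. dial anchor(d: 2099-05-08) : 2099-05-08
;; 5. dial stepdays(n: -305) : 2098-07-07
;; 6. dial monthhop(n: -36) : 2095-07-07
;; 7. countbox quotient(x: 3) : -109/3
;; 8. dial monthhop(n: -1) : 2095-06-07
;; 9. countbox flip() : 109/3
;; 10. dial anchor(d: 1763-01-22) : 1763-01-22
;; 11. dial anchor(d: 1728-02-18) : 1728-02-18
;; 12. countbox begin(x: 16) : 16
;; 13. countbox fold(x: -26) : -416
;; 14. countbox tell() : -416
;; 15. dial anchor(d: 1878-07-12) : 1878-07-12
;; 16. countbox accrue(x: -63) : -479

Answer: cur=2095-06-07


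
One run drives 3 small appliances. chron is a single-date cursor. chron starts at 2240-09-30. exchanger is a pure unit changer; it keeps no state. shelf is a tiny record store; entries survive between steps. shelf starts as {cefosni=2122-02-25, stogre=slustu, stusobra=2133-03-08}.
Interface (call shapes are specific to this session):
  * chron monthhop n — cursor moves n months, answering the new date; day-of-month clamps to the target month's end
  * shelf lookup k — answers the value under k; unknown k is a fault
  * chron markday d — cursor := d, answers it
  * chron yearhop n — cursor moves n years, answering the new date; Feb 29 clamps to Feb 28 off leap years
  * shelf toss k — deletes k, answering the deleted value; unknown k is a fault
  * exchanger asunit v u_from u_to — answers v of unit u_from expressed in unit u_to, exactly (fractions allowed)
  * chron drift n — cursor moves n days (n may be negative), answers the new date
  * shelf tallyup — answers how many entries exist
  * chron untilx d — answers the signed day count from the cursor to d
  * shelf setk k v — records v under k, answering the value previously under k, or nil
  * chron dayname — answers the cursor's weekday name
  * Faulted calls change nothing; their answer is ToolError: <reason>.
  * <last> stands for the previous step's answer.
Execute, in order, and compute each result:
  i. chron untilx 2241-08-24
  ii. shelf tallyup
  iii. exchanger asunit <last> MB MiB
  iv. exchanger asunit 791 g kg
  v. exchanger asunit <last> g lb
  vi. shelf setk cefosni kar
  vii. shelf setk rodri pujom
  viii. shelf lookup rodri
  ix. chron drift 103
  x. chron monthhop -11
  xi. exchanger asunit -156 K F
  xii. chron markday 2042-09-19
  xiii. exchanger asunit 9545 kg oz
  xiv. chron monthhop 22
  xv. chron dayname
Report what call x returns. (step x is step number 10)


Answer: 2240-02-11

Derivation:
·→ chron untilx(d→2241-08-24)
·← 328
·→ shelf tallyup()
·← 3
·→ exchanger asunit(v→<last>, u_from→MB, u_to→MiB)
·← 46875/16384
·→ exchanger asunit(v→791, u_from→g, u_to→kg)
·← 791/1000
·→ exchanger asunit(v→<last>, u_from→g, u_to→lb)
·← 11300/6479891
·→ shelf setk(k→cefosni, v→kar)
·← 2122-02-25
·→ shelf setk(k→rodri, v→pujom)
·← nil
·→ shelf lookup(k→rodri)
·← pujom
·→ chron drift(n→103)
·← 2241-01-11
·→ chron monthhop(n→-11)
·← 2240-02-11
·→ exchanger asunit(v→-156, u_from→K, u_to→F)
·← -74047/100
·→ chron markday(d→2042-09-19)
·← 2042-09-19
·→ exchanger asunit(v→9545, u_from→kg, u_to→oz)
·← 15272000000000/45359237
·→ chron monthhop(n→22)
·← 2044-07-19
·→ chron dayname()
·← Tuesday


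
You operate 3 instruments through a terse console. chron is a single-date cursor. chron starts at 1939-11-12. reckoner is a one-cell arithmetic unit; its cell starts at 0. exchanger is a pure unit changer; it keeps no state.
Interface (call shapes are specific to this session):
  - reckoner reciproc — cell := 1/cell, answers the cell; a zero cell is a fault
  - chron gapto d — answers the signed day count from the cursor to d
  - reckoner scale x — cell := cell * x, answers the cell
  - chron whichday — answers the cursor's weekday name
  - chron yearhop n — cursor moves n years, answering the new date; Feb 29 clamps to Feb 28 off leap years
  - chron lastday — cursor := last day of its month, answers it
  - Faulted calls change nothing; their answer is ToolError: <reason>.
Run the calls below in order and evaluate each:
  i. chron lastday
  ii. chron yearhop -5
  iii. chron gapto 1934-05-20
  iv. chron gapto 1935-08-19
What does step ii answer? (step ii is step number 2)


Answer: 1934-11-30

Derivation:
// 1. chron lastday() ~> 1939-11-30
// 2. chron yearhop(n: -5) ~> 1934-11-30
// 3. chron gapto(d: 1934-05-20) ~> -194
// 4. chron gapto(d: 1935-08-19) ~> 262


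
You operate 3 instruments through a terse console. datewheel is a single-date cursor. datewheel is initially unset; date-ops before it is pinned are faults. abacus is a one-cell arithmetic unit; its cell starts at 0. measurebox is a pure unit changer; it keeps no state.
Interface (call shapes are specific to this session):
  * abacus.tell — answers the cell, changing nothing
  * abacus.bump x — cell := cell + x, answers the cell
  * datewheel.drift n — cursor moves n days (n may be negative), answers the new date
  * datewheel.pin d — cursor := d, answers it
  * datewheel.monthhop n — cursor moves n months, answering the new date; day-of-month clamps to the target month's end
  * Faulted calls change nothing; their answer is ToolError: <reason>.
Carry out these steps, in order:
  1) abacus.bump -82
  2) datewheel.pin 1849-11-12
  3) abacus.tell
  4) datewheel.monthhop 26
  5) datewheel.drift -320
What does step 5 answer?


Answer: 1851-02-26

Derivation:
I call abacus.bump passing x→-82, giving -82.
Calling datewheel.pin passing d→1849-11-12, → 1849-11-12.
I invoke abacus.tell(), and get -82.
Next I call datewheel.monthhop passing n→26, → 1852-01-12.
I try datewheel.drift passing n→-320, yielding 1851-02-26.


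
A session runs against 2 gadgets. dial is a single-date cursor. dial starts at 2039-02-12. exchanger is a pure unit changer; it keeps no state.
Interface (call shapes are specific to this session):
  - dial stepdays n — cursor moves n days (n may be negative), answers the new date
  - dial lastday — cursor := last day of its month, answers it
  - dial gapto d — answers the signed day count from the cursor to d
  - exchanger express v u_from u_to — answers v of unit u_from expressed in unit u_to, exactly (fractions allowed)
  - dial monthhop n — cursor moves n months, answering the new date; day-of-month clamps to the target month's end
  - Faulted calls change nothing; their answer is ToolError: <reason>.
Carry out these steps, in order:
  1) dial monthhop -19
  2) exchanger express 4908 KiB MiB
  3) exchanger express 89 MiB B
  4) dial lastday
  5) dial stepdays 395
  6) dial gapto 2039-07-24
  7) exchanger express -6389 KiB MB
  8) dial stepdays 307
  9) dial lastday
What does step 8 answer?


;; 1. dial monthhop(n→-19) => 2037-07-12
;; 2. exchanger express(v→4908, u_from→KiB, u_to→MiB) => 1227/256
;; 3. exchanger express(v→89, u_from→MiB, u_to→B) => 93323264
;; 4. dial lastday() => 2037-07-31
;; 5. dial stepdays(n→395) => 2038-08-30
;; 6. dial gapto(d→2039-07-24) => 328
;; 7. exchanger express(v→-6389, u_from→KiB, u_to→MB) => -102224/15625
;; 8. dial stepdays(n→307) => 2039-07-03
;; 9. dial lastday() => 2039-07-31

Answer: 2039-07-03


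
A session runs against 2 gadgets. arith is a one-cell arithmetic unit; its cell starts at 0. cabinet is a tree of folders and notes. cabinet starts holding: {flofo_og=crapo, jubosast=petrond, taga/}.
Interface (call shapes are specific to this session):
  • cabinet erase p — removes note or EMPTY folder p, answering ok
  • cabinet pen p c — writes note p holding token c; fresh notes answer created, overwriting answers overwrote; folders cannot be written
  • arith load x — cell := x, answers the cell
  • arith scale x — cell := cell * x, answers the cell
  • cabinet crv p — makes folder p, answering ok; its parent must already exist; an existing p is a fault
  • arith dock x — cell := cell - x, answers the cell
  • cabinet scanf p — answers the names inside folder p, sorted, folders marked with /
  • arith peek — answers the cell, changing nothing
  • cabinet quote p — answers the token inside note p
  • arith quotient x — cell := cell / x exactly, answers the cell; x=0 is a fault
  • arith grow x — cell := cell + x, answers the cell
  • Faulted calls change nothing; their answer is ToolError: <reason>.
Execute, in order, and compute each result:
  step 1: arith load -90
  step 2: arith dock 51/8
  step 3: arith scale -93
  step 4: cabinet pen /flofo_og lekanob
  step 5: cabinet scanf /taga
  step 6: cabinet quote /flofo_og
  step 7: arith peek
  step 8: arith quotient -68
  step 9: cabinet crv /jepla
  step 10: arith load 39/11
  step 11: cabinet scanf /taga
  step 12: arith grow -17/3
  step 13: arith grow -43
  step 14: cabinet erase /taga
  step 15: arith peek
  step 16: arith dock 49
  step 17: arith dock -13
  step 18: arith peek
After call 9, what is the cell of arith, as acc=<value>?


·→ arith load(x=-90)
·← -90
·→ arith dock(x=51/8)
·← -771/8
·→ arith scale(x=-93)
·← 71703/8
·→ cabinet pen(p=/flofo_og, c=lekanob)
·← overwrote
·→ cabinet scanf(p=/taga)
·← []
·→ cabinet quote(p=/flofo_og)
·← lekanob
·→ arith peek()
·← 71703/8
·→ arith quotient(x=-68)
·← -71703/544
·→ cabinet crv(p=/jepla)
·← ok
·→ arith load(x=39/11)
·← 39/11
·→ cabinet scanf(p=/taga)
·← []
·→ arith grow(x=-17/3)
·← -70/33
·→ arith grow(x=-43)
·← -1489/33
·→ cabinet erase(p=/taga)
·← ok
·→ arith peek()
·← -1489/33
·→ arith dock(x=49)
·← -3106/33
·→ arith dock(x=-13)
·← -2677/33
·→ arith peek()
·← -2677/33

Answer: acc=-71703/544


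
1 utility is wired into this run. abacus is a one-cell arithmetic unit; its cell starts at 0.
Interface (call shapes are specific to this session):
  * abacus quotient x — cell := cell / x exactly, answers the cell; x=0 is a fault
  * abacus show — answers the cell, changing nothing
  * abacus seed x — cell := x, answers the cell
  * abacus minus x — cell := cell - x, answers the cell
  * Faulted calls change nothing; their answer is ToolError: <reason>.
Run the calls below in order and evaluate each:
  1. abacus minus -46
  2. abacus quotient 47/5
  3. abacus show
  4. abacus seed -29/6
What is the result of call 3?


CALL abacus minus[x: -46]
RET  46
CALL abacus quotient[x: 47/5]
RET  230/47
CALL abacus show[]
RET  230/47
CALL abacus seed[x: -29/6]
RET  -29/6

Answer: 230/47


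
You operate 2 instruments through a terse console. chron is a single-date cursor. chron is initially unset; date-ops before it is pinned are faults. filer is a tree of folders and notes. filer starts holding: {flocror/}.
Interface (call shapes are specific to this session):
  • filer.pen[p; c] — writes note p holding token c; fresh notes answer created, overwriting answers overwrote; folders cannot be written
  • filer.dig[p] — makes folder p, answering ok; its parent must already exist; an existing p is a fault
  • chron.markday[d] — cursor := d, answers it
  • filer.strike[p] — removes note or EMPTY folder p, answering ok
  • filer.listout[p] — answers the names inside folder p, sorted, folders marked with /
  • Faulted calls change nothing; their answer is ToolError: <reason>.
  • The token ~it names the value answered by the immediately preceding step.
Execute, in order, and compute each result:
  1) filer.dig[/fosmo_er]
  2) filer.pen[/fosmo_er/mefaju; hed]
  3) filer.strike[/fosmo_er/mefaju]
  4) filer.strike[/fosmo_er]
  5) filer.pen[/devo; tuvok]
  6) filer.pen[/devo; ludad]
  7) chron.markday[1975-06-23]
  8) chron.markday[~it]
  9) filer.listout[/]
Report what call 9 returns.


I call dig on p=/fosmo_er, yielding ok.
Now I run pen on p=/fosmo_er/mefaju, c=hed, and get created.
I use strike on p=/fosmo_er/mefaju, and get ok.
I run strike on p=/fosmo_er, and see ok.
Using pen on p=/devo, c=tuvok, and get created.
Next I call pen on p=/devo, c=ludad, and get overwrote.
I use markday on d=1975-06-23: 1975-06-23.
I call markday on d=~it, yielding 1975-06-23.
Then listout on p=/, yielding [devo, flocror/].

Answer: [devo, flocror/]


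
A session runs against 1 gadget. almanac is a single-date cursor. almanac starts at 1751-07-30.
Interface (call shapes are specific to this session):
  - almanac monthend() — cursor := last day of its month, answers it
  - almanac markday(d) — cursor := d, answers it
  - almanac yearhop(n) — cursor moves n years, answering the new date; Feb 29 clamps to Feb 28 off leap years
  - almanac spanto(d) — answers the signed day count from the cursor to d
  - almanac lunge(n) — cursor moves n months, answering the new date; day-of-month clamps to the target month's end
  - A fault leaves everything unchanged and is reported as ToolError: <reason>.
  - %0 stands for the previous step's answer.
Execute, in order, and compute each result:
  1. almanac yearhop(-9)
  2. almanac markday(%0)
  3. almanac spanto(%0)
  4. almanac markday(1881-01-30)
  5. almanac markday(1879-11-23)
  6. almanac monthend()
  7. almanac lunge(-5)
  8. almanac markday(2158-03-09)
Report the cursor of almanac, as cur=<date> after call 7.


→ almanac yearhop(-9)
← 1742-07-30
→ almanac markday(%0)
← 1742-07-30
→ almanac spanto(%0)
← 0
→ almanac markday(1881-01-30)
← 1881-01-30
→ almanac markday(1879-11-23)
← 1879-11-23
→ almanac monthend()
← 1879-11-30
→ almanac lunge(-5)
← 1879-06-30
→ almanac markday(2158-03-09)
← 2158-03-09

Answer: cur=1879-06-30


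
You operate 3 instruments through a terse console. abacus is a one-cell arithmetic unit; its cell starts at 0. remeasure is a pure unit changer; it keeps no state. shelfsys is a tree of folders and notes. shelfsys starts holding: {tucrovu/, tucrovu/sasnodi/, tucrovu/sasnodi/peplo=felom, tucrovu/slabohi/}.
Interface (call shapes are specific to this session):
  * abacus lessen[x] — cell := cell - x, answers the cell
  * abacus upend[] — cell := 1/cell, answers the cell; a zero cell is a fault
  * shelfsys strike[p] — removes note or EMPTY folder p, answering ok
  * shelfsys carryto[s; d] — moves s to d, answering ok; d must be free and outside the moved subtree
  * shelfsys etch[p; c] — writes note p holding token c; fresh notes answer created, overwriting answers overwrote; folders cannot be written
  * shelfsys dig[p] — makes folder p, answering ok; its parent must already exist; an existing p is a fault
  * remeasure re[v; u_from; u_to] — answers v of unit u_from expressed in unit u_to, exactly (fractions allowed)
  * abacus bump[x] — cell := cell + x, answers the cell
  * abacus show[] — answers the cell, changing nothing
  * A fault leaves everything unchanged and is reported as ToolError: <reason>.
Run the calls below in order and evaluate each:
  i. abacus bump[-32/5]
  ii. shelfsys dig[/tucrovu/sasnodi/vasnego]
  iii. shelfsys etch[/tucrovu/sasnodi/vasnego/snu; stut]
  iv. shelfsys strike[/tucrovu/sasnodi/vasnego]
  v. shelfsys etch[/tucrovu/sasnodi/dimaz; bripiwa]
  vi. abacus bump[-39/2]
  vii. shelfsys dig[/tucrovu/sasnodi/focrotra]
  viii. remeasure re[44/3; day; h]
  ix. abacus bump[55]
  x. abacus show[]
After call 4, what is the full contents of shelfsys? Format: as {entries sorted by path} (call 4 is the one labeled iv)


Answer: {tucrovu/, tucrovu/sasnodi/, tucrovu/sasnodi/peplo=felom, tucrovu/sasnodi/vasnego/, tucrovu/sasnodi/vasnego/snu=stut, tucrovu/slabohi/}

Derivation:
Then abacus bump with x=-32/5, and observe -32/5.
I use shelfsys dig with p=/tucrovu/sasnodi/vasnego, → ok.
I call shelfsys etch with p=/tucrovu/sasnodi/vasnego/snu, c=stut, and get created.
Invoking shelfsys strike with p=/tucrovu/sasnodi/vasnego: ToolError: not empty.
I call shelfsys etch with p=/tucrovu/sasnodi/dimaz, c=bripiwa, and see created.
Then abacus bump with x=-39/2, → -259/10.
I run shelfsys dig with p=/tucrovu/sasnodi/focrotra, — result: ok.
Next I call remeasure re with v=44/3, u_from=day, u_to=h, and see 352.
Now I run abacus bump with x=55, yielding 291/10.
Invoking abacus show, and observe 291/10.


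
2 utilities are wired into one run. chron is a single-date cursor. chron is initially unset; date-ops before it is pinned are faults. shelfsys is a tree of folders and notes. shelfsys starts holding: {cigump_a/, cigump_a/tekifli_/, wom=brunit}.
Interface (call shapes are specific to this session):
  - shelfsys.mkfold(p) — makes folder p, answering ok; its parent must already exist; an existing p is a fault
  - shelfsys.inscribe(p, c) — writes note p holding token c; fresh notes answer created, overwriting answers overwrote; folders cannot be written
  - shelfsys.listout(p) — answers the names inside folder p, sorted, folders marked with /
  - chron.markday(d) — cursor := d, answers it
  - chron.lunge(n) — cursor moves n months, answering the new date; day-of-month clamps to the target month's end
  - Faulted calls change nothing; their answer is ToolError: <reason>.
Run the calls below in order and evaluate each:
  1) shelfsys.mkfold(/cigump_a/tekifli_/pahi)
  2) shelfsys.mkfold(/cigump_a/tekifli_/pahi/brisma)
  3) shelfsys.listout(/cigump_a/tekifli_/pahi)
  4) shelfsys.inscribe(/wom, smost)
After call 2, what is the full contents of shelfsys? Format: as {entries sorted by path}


Invoking shelfsys.mkfold on p→/cigump_a/tekifli_/pahi, and observe ok.
Using shelfsys.mkfold on p→/cigump_a/tekifli_/pahi/brisma: ok.
Next I call shelfsys.listout on p→/cigump_a/tekifli_/pahi, and observe [brisma/].
Invoking shelfsys.inscribe on p→/wom, c→smost, and get overwrote.

Answer: {cigump_a/, cigump_a/tekifli_/, cigump_a/tekifli_/pahi/, cigump_a/tekifli_/pahi/brisma/, wom=brunit}


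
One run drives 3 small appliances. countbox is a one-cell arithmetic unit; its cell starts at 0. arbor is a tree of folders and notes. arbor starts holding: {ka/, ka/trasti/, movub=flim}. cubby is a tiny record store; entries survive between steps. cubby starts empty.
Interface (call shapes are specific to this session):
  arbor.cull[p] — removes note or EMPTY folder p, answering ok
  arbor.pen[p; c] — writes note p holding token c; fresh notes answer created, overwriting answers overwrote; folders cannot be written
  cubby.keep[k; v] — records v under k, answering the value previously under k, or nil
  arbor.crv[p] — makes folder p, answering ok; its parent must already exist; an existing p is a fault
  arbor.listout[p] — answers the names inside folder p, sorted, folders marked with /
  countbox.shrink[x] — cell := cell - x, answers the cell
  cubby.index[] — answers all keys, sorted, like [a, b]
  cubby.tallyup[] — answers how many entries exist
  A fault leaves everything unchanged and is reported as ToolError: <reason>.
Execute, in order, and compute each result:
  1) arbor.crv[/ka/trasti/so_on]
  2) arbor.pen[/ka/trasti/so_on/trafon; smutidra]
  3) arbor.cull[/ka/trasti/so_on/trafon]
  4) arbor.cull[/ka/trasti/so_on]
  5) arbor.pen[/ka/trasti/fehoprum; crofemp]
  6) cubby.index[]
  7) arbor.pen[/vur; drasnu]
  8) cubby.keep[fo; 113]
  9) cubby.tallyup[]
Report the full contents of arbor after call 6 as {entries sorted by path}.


Answer: {ka/, ka/trasti/, ka/trasti/fehoprum=crofemp, movub=flim}

Derivation:
% crv(p=/ka/trasti/so_on) ~> ok
% pen(p=/ka/trasti/so_on/trafon, c=smutidra) ~> created
% cull(p=/ka/trasti/so_on/trafon) ~> ok
% cull(p=/ka/trasti/so_on) ~> ok
% pen(p=/ka/trasti/fehoprum, c=crofemp) ~> created
% index() ~> []
% pen(p=/vur, c=drasnu) ~> created
% keep(k=fo, v=113) ~> nil
% tallyup() ~> 1


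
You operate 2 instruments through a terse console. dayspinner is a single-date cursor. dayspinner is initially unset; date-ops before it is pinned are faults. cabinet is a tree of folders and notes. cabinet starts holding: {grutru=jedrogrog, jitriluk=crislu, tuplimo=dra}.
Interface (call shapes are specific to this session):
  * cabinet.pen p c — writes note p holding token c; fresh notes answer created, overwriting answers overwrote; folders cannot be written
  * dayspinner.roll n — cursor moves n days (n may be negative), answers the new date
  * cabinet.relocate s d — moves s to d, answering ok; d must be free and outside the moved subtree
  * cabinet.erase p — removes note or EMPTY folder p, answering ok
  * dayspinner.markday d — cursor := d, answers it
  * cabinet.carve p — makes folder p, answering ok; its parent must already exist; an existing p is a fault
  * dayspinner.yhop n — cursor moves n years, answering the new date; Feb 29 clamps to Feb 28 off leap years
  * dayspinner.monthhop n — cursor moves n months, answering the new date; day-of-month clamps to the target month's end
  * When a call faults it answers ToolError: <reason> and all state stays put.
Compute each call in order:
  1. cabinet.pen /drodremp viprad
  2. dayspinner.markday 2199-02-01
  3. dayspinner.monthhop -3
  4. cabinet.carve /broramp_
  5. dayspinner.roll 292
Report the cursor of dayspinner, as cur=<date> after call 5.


==> cabinet.pen(/drodremp, viprad)
<== created
==> dayspinner.markday(2199-02-01)
<== 2199-02-01
==> dayspinner.monthhop(-3)
<== 2198-11-01
==> cabinet.carve(/broramp_)
<== ok
==> dayspinner.roll(292)
<== 2199-08-20

Answer: cur=2199-08-20


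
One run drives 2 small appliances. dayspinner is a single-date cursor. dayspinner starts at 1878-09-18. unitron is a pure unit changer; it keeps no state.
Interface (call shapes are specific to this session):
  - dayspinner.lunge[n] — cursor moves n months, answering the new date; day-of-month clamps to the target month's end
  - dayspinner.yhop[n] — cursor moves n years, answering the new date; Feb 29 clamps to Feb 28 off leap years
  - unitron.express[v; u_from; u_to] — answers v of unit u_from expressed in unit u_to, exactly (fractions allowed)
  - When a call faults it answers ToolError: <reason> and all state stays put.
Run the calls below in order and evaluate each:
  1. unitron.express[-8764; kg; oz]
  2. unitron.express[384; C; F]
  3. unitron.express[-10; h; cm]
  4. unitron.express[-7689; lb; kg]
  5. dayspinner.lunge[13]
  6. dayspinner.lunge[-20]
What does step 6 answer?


Answer: 1878-02-18

Derivation:
I run unitron.express using v→-8764, u_from→kg, u_to→oz, yielding -2003200000000/6479891.
I invoke unitron.express using v→384, u_from→C, u_to→F, — result: 3616/5.
I try unitron.express using v→-10, u_from→h, u_to→cm: ToolError: incompatible units.
Now I run unitron.express using v→-7689, u_from→lb, u_to→kg, and see -348767173293/100000000.
Invoking dayspinner.lunge using n→13: 1879-10-18.
Using dayspinner.lunge using n→-20, which returns 1878-02-18.


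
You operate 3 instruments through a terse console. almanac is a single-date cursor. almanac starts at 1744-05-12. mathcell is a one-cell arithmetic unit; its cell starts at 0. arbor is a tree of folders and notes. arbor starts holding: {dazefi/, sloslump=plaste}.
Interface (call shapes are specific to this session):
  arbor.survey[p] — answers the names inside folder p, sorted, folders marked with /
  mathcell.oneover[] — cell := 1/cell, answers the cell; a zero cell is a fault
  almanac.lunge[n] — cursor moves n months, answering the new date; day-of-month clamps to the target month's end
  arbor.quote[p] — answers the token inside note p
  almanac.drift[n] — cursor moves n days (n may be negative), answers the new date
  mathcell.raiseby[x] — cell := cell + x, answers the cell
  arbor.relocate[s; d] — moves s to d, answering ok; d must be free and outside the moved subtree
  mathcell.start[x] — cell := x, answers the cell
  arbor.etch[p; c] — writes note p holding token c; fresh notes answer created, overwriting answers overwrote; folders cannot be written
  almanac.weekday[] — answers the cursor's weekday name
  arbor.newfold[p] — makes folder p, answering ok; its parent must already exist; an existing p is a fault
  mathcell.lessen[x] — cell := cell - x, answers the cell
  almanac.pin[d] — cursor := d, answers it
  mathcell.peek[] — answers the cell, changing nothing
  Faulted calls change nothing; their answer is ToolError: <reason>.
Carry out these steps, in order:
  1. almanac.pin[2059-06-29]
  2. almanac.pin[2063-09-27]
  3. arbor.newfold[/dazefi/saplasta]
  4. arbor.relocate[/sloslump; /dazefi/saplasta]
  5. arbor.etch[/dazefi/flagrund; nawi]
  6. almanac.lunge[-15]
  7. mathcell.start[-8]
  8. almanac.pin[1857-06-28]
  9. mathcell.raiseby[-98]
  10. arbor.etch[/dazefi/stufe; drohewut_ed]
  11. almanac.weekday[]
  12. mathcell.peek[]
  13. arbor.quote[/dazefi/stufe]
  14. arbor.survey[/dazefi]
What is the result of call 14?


Answer: [flagrund, saplasta/, stufe]

Derivation:
Act: pin[d: 2059-06-29]
Obs: 2059-06-29
Act: pin[d: 2063-09-27]
Obs: 2063-09-27
Act: newfold[p: /dazefi/saplasta]
Obs: ok
Act: relocate[s: /sloslump; d: /dazefi/saplasta]
Obs: ToolError: exists
Act: etch[p: /dazefi/flagrund; c: nawi]
Obs: created
Act: lunge[n: -15]
Obs: 2062-06-27
Act: start[x: -8]
Obs: -8
Act: pin[d: 1857-06-28]
Obs: 1857-06-28
Act: raiseby[x: -98]
Obs: -106
Act: etch[p: /dazefi/stufe; c: drohewut_ed]
Obs: created
Act: weekday[]
Obs: Sunday
Act: peek[]
Obs: -106
Act: quote[p: /dazefi/stufe]
Obs: drohewut_ed
Act: survey[p: /dazefi]
Obs: [flagrund, saplasta/, stufe]


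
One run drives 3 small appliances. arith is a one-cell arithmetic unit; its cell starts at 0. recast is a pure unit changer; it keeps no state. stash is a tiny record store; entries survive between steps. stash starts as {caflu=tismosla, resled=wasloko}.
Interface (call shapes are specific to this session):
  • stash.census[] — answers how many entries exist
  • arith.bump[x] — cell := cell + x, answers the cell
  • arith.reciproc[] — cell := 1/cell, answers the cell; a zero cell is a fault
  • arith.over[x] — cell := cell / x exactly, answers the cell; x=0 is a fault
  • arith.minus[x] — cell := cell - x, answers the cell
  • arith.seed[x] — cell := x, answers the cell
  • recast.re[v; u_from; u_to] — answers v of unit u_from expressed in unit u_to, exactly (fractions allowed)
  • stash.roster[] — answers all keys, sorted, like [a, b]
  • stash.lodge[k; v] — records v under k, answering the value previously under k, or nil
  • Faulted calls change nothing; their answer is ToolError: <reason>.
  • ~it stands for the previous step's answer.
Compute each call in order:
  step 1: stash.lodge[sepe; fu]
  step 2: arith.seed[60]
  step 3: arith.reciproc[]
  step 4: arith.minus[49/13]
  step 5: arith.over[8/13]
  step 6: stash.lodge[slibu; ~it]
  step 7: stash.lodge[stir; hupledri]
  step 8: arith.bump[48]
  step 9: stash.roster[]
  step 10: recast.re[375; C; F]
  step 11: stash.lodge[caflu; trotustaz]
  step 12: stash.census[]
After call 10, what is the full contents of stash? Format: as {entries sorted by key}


Answer: {caflu=tismosla, resled=wasloko, sepe=fu, slibu=-2927/480, stir=hupledri}

Derivation:
CALL stash.lodge[k→sepe; v→fu]
RET  nil
CALL arith.seed[x→60]
RET  60
CALL arith.reciproc[]
RET  1/60
CALL arith.minus[x→49/13]
RET  -2927/780
CALL arith.over[x→8/13]
RET  -2927/480
CALL stash.lodge[k→slibu; v→~it]
RET  nil
CALL stash.lodge[k→stir; v→hupledri]
RET  nil
CALL arith.bump[x→48]
RET  20113/480
CALL stash.roster[]
RET  [caflu, resled, sepe, slibu, stir]
CALL recast.re[v→375; u_from→C; u_to→F]
RET  707
CALL stash.lodge[k→caflu; v→trotustaz]
RET  tismosla
CALL stash.census[]
RET  5


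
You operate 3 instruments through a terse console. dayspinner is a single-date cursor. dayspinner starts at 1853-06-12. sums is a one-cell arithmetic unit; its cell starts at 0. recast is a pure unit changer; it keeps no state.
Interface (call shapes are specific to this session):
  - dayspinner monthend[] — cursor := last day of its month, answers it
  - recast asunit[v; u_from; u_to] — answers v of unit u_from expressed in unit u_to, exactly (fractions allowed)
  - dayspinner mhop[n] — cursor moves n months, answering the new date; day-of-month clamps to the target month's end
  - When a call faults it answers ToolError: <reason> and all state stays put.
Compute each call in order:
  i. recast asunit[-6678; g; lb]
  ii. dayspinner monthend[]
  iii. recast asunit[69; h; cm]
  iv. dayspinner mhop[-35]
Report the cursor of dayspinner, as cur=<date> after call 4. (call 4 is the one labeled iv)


$ recast asunit v: -6678 u_from: g u_to: lb
:: -95400000/6479891
$ dayspinner monthend
:: 1853-06-30
$ recast asunit v: 69 u_from: h u_to: cm
:: ToolError: incompatible units
$ dayspinner mhop n: -35
:: 1850-07-30

Answer: cur=1850-07-30


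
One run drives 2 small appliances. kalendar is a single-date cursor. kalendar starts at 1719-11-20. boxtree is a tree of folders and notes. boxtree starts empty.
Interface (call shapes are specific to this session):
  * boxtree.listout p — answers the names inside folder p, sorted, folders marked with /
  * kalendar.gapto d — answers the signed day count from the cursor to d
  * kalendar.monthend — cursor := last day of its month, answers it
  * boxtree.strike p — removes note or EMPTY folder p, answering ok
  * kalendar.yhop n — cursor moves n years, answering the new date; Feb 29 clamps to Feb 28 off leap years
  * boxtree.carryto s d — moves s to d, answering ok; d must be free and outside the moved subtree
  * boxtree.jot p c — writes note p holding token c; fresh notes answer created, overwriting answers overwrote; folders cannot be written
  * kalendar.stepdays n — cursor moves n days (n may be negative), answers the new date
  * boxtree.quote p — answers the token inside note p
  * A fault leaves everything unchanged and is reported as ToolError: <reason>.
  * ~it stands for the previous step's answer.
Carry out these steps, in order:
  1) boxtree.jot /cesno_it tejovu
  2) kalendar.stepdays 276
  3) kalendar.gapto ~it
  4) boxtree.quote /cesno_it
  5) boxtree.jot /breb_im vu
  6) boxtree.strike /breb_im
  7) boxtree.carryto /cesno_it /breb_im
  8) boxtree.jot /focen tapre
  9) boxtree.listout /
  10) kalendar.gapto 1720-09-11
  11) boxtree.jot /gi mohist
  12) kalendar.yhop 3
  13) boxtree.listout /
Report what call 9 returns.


Answer: [breb_im, focen]

Derivation:
I invoke jot with p='/cesno_it', c='tejovu', and observe created.
Calling stepdays with n='276', and see 1720-08-22.
Then gapto with d='~it', and observe 0.
Now I run quote with p='/cesno_it': tejovu.
I use jot with p='/breb_im', c='vu', → created.
I invoke strike with p='/breb_im', → ok.
Next I call carryto with s='/cesno_it', d='/breb_im', which returns ok.
Calling jot with p='/focen', c='tapre', — result: created.
I try listout with p='/', and observe [breb_im, focen].
Now I run gapto with d='1720-09-11', and see 20.
Then jot with p='/gi', c='mohist': created.
Next I call yhop with n='3', and get 1723-08-22.
Then listout with p='/', yielding [breb_im, focen, gi].


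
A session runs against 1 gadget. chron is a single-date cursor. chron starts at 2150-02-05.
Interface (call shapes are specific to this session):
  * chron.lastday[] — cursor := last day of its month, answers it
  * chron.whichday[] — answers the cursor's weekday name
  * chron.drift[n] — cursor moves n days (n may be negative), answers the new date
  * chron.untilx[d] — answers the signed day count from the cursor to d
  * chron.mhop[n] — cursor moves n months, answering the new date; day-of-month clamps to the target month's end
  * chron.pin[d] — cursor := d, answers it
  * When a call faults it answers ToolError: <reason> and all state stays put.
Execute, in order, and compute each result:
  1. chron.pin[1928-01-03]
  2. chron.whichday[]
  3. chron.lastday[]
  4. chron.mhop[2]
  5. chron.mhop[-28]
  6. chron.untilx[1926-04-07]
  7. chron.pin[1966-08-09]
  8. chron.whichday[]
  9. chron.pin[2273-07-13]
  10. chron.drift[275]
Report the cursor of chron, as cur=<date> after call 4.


Answer: cur=1928-03-31

Derivation:
-- 1. chron.pin(d='1928-01-03') ~> 1928-01-03
-- 2. chron.whichday() ~> Tuesday
-- 3. chron.lastday() ~> 1928-01-31
-- 4. chron.mhop(n='2') ~> 1928-03-31
-- 5. chron.mhop(n='-28') ~> 1925-11-30
-- 6. chron.untilx(d='1926-04-07') ~> 128
-- 7. chron.pin(d='1966-08-09') ~> 1966-08-09
-- 8. chron.whichday() ~> Tuesday
-- 9. chron.pin(d='2273-07-13') ~> 2273-07-13
-- 10. chron.drift(n='275') ~> 2274-04-14


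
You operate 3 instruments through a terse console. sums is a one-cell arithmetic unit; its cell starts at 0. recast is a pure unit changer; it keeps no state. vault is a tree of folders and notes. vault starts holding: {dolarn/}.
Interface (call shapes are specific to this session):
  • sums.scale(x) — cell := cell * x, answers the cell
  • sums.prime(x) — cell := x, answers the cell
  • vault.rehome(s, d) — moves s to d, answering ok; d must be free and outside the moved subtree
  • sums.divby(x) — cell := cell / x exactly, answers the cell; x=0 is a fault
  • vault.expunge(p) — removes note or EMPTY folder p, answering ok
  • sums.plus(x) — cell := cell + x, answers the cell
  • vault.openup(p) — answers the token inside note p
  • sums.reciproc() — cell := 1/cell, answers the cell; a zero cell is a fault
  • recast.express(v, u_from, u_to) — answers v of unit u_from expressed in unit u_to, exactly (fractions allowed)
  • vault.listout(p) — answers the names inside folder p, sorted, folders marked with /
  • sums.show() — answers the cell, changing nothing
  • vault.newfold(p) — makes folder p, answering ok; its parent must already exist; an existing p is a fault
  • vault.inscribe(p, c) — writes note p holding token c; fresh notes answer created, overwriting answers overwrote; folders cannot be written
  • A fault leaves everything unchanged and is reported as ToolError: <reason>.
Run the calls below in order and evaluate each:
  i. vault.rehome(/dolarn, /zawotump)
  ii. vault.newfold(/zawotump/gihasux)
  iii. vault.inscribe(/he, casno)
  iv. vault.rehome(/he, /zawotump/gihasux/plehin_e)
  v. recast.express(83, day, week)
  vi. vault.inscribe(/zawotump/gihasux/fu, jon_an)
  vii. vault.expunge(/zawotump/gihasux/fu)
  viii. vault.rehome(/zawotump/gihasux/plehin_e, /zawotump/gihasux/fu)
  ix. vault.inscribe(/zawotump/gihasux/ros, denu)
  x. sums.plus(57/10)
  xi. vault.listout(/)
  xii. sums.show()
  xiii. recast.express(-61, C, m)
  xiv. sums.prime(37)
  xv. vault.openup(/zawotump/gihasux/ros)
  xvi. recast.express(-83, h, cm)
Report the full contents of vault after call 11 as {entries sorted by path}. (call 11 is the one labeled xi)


>>> rehome s: /dolarn d: /zawotump
:: ok
>>> newfold p: /zawotump/gihasux
:: ok
>>> inscribe p: /he c: casno
:: created
>>> rehome s: /he d: /zawotump/gihasux/plehin_e
:: ok
>>> express v: 83 u_from: day u_to: week
:: 83/7
>>> inscribe p: /zawotump/gihasux/fu c: jon_an
:: created
>>> expunge p: /zawotump/gihasux/fu
:: ok
>>> rehome s: /zawotump/gihasux/plehin_e d: /zawotump/gihasux/fu
:: ok
>>> inscribe p: /zawotump/gihasux/ros c: denu
:: created
>>> plus x: 57/10
:: 57/10
>>> listout p: /
:: [zawotump/]
>>> show
:: 57/10
>>> express v: -61 u_from: C u_to: m
:: ToolError: incompatible units
>>> prime x: 37
:: 37
>>> openup p: /zawotump/gihasux/ros
:: denu
>>> express v: -83 u_from: h u_to: cm
:: ToolError: incompatible units

Answer: {zawotump/, zawotump/gihasux/, zawotump/gihasux/fu=casno, zawotump/gihasux/ros=denu}
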